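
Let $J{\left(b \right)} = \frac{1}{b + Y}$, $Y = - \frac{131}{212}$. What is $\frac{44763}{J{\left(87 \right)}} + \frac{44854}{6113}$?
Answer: $\frac{5011109587595}{1295956} \approx 3.8667 \cdot 10^{6}$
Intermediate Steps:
$Y = - \frac{131}{212}$ ($Y = \left(-131\right) \frac{1}{212} = - \frac{131}{212} \approx -0.61792$)
$J{\left(b \right)} = \frac{1}{- \frac{131}{212} + b}$ ($J{\left(b \right)} = \frac{1}{b - \frac{131}{212}} = \frac{1}{- \frac{131}{212} + b}$)
$\frac{44763}{J{\left(87 \right)}} + \frac{44854}{6113} = \frac{44763}{212 \frac{1}{-131 + 212 \cdot 87}} + \frac{44854}{6113} = \frac{44763}{212 \frac{1}{-131 + 18444}} + 44854 \cdot \frac{1}{6113} = \frac{44763}{212 \cdot \frac{1}{18313}} + \frac{44854}{6113} = \frac{44763}{\frac{212}{18313}} + \frac{44854}{6113} = 44763 \cdot \frac{18313}{212} + \frac{44854}{6113} = \frac{819744819}{212} + \frac{44854}{6113} = \frac{5011109587595}{1295956}$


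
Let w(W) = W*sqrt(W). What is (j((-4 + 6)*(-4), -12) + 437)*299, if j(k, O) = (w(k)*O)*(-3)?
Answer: 130663 - 172224*I*sqrt(2) ≈ 1.3066e+5 - 2.4356e+5*I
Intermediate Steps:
w(W) = W**(3/2)
j(k, O) = -3*O*k**(3/2) (j(k, O) = (k**(3/2)*O)*(-3) = (O*k**(3/2))*(-3) = -3*O*k**(3/2))
(j((-4 + 6)*(-4), -12) + 437)*299 = (-3*(-12)*((-4 + 6)*(-4))**(3/2) + 437)*299 = (-3*(-12)*(2*(-4))**(3/2) + 437)*299 = (-3*(-12)*(-8)**(3/2) + 437)*299 = (-3*(-12)*(-16*I*sqrt(2)) + 437)*299 = (-576*I*sqrt(2) + 437)*299 = (437 - 576*I*sqrt(2))*299 = 130663 - 172224*I*sqrt(2)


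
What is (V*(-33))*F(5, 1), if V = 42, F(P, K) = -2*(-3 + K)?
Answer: -5544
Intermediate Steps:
F(P, K) = 6 - 2*K
(V*(-33))*F(5, 1) = (42*(-33))*(6 - 2*1) = -1386*(6 - 2) = -1386*4 = -5544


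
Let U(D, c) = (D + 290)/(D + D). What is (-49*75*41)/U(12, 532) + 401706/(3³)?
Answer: 438478/151 ≈ 2903.8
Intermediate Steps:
U(D, c) = (290 + D)/(2*D) (U(D, c) = (290 + D)/((2*D)) = (290 + D)*(1/(2*D)) = (290 + D)/(2*D))
(-49*75*41)/U(12, 532) + 401706/(3³) = (-49*75*41)/(((½)*(290 + 12)/12)) + 401706/(3³) = (-3675*41)/(((½)*(1/12)*302)) + 401706/27 = -150675/151/12 + 401706*(1/27) = -150675*12/151 + 14878 = -1808100/151 + 14878 = 438478/151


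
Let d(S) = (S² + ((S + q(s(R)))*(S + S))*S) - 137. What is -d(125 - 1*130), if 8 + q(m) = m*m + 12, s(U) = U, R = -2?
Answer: -38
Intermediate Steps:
q(m) = 4 + m² (q(m) = -8 + (m*m + 12) = -8 + (m² + 12) = -8 + (12 + m²) = 4 + m²)
d(S) = -137 + S² + 2*S²*(8 + S) (d(S) = (S² + ((S + (4 + (-2)²))*(S + S))*S) - 137 = (S² + ((S + (4 + 4))*(2*S))*S) - 137 = (S² + ((S + 8)*(2*S))*S) - 137 = (S² + ((8 + S)*(2*S))*S) - 137 = (S² + (2*S*(8 + S))*S) - 137 = (S² + 2*S²*(8 + S)) - 137 = -137 + S² + 2*S²*(8 + S))
-d(125 - 1*130) = -(-137 + 2*(125 - 1*130)³ + 17*(125 - 1*130)²) = -(-137 + 2*(125 - 130)³ + 17*(125 - 130)²) = -(-137 + 2*(-5)³ + 17*(-5)²) = -(-137 + 2*(-125) + 17*25) = -(-137 - 250 + 425) = -1*38 = -38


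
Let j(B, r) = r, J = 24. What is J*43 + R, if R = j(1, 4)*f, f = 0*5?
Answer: 1032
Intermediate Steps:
f = 0
R = 0 (R = 4*0 = 0)
J*43 + R = 24*43 + 0 = 1032 + 0 = 1032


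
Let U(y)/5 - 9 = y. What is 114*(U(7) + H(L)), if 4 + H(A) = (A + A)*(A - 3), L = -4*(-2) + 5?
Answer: 38304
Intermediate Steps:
L = 13 (L = 8 + 5 = 13)
U(y) = 45 + 5*y
H(A) = -4 + 2*A*(-3 + A) (H(A) = -4 + (A + A)*(A - 3) = -4 + (2*A)*(-3 + A) = -4 + 2*A*(-3 + A))
114*(U(7) + H(L)) = 114*((45 + 5*7) + (-4 - 6*13 + 2*13²)) = 114*((45 + 35) + (-4 - 78 + 2*169)) = 114*(80 + (-4 - 78 + 338)) = 114*(80 + 256) = 114*336 = 38304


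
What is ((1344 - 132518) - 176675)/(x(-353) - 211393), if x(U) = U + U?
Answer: 307849/212099 ≈ 1.4514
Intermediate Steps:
x(U) = 2*U
((1344 - 132518) - 176675)/(x(-353) - 211393) = ((1344 - 132518) - 176675)/(2*(-353) - 211393) = (-131174 - 176675)/(-706 - 211393) = -307849/(-212099) = -307849*(-1/212099) = 307849/212099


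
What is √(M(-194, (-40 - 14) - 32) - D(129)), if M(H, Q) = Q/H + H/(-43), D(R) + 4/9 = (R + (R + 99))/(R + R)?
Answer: √2515004554/25026 ≈ 2.0039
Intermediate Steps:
D(R) = -4/9 + (99 + 2*R)/(2*R) (D(R) = -4/9 + (R + (R + 99))/(R + R) = -4/9 + (R + (99 + R))/((2*R)) = -4/9 + (99 + 2*R)*(1/(2*R)) = -4/9 + (99 + 2*R)/(2*R))
M(H, Q) = -H/43 + Q/H (M(H, Q) = Q/H + H*(-1/43) = Q/H - H/43 = -H/43 + Q/H)
√(M(-194, (-40 - 14) - 32) - D(129)) = √((-1/43*(-194) + ((-40 - 14) - 32)/(-194)) - (891 + 10*129)/(18*129)) = √((194/43 + (-54 - 32)*(-1/194)) - (891 + 1290)/(18*129)) = √((194/43 - 86*(-1/194)) - 2181/(18*129)) = √((194/43 + 43/97) - 1*727/774) = √(20667/4171 - 727/774) = √(301487/75078) = √2515004554/25026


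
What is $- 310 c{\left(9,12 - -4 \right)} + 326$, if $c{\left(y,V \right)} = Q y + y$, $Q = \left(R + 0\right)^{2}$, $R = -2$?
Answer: $-13624$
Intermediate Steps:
$Q = 4$ ($Q = \left(-2 + 0\right)^{2} = \left(-2\right)^{2} = 4$)
$c{\left(y,V \right)} = 5 y$ ($c{\left(y,V \right)} = 4 y + y = 5 y$)
$- 310 c{\left(9,12 - -4 \right)} + 326 = - 310 \cdot 5 \cdot 9 + 326 = \left(-310\right) 45 + 326 = -13950 + 326 = -13624$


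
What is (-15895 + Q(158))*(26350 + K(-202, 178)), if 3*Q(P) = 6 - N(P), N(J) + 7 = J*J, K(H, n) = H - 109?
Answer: -630456268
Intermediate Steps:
K(H, n) = -109 + H
N(J) = -7 + J**2 (N(J) = -7 + J*J = -7 + J**2)
Q(P) = 13/3 - P**2/3 (Q(P) = (6 - (-7 + P**2))/3 = (6 + (7 - P**2))/3 = (13 - P**2)/3 = 13/3 - P**2/3)
(-15895 + Q(158))*(26350 + K(-202, 178)) = (-15895 + (13/3 - 1/3*158**2))*(26350 + (-109 - 202)) = (-15895 + (13/3 - 1/3*24964))*(26350 - 311) = (-15895 + (13/3 - 24964/3))*26039 = (-15895 - 8317)*26039 = -24212*26039 = -630456268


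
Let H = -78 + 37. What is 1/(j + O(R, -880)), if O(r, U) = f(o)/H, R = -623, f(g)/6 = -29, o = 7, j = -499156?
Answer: -41/20465222 ≈ -2.0034e-6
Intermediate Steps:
f(g) = -174 (f(g) = 6*(-29) = -174)
H = -41
O(r, U) = 174/41 (O(r, U) = -174/(-41) = -174*(-1/41) = 174/41)
1/(j + O(R, -880)) = 1/(-499156 + 174/41) = 1/(-20465222/41) = -41/20465222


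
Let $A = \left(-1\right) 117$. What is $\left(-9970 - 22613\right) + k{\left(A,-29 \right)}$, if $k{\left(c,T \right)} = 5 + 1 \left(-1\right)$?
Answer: $-32579$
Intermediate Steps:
$A = -117$
$k{\left(c,T \right)} = 4$ ($k{\left(c,T \right)} = 5 - 1 = 4$)
$\left(-9970 - 22613\right) + k{\left(A,-29 \right)} = \left(-9970 - 22613\right) + 4 = -32583 + 4 = -32579$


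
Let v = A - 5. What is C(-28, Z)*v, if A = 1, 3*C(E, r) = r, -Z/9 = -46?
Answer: -552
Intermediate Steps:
Z = 414 (Z = -9*(-46) = 414)
C(E, r) = r/3
v = -4 (v = 1 - 5 = -4)
C(-28, Z)*v = ((⅓)*414)*(-4) = 138*(-4) = -552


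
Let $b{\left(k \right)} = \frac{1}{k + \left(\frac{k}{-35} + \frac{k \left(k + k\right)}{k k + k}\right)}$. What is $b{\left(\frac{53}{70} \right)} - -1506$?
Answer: $\frac{362604213}{240673} \approx 1506.6$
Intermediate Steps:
$b{\left(k \right)} = \frac{1}{\frac{34 k}{35} + \frac{2 k^{2}}{k + k^{2}}}$ ($b{\left(k \right)} = \frac{1}{k + \left(k \left(- \frac{1}{35}\right) + \frac{k 2 k}{k^{2} + k}\right)} = \frac{1}{k - \left(\frac{k}{35} - \frac{2 k^{2}}{k + k^{2}}\right)} = \frac{1}{k + \left(- \frac{k}{35} + \frac{2 k^{2}}{k + k^{2}}\right)} = \frac{1}{\frac{34 k}{35} + \frac{2 k^{2}}{k + k^{2}}}$)
$b{\left(\frac{53}{70} \right)} - -1506 = \frac{35 \left(1 + \frac{53}{70}\right)}{2 \cdot \frac{53}{70} \left(52 + 17 \cdot \frac{53}{70}\right)} - -1506 = \frac{35 \left(1 + 53 \cdot \frac{1}{70}\right)}{2 \cdot 53 \cdot \frac{1}{70} \left(52 + 17 \cdot 53 \cdot \frac{1}{70}\right)} + 1506 = \frac{35 \left(1 + \frac{53}{70}\right)}{2 \cdot \frac{53}{70} \left(52 + 17 \cdot \frac{53}{70}\right)} + 1506 = \frac{35}{2} \cdot \frac{70}{53} \frac{1}{52 + \frac{901}{70}} \cdot \frac{123}{70} + 1506 = \frac{35}{2} \cdot \frac{70}{53} \frac{1}{\frac{4541}{70}} \cdot \frac{123}{70} + 1506 = \frac{35}{2} \cdot \frac{70}{53} \cdot \frac{70}{4541} \cdot \frac{123}{70} + 1506 = \frac{150675}{240673} + 1506 = \frac{362604213}{240673}$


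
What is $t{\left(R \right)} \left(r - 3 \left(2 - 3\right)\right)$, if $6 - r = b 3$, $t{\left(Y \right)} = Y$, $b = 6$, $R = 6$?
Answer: $-54$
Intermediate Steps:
$r = -12$ ($r = 6 - 6 \cdot 3 = 6 - 18 = -12$)
$t{\left(R \right)} \left(r - 3 \left(2 - 3\right)\right) = 6 \left(-12 - 3 \left(2 - 3\right)\right) = 6 \left(-12 - -3\right) = 6 \left(-12 + 3\right) = 6 \left(-9\right) = -54$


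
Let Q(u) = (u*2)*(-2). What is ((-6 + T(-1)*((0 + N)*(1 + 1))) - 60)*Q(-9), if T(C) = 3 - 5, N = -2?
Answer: -2088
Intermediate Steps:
Q(u) = -4*u (Q(u) = (2*u)*(-2) = -4*u)
T(C) = -2
((-6 + T(-1)*((0 + N)*(1 + 1))) - 60)*Q(-9) = ((-6 - 2*(0 - 2)*(1 + 1)) - 60)*(-4*(-9)) = ((-6 - (-4)*2) - 60)*36 = ((-6 - 2*(-4)) - 60)*36 = ((-6 + 8) - 60)*36 = (2 - 60)*36 = -58*36 = -2088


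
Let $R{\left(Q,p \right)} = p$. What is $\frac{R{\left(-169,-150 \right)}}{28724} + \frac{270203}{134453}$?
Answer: $\frac{3870571511}{1931013986} \approx 2.0044$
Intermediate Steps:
$\frac{R{\left(-169,-150 \right)}}{28724} + \frac{270203}{134453} = - \frac{150}{28724} + \frac{270203}{134453} = \left(-150\right) \frac{1}{28724} + 270203 \cdot \frac{1}{134453} = - \frac{75}{14362} + \frac{270203}{134453} = \frac{3870571511}{1931013986}$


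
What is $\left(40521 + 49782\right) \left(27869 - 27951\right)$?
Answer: $-7404846$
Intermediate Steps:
$\left(40521 + 49782\right) \left(27869 - 27951\right) = 90303 \left(-82\right) = -7404846$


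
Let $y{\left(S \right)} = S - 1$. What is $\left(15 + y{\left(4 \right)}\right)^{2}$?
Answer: $324$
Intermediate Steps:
$y{\left(S \right)} = -1 + S$
$\left(15 + y{\left(4 \right)}\right)^{2} = \left(15 + \left(-1 + 4\right)\right)^{2} = \left(15 + 3\right)^{2} = 18^{2} = 324$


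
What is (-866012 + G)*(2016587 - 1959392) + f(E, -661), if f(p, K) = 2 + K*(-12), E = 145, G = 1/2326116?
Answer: -1238883088730257/25012 ≈ -4.9532e+10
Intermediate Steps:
G = 1/2326116 ≈ 4.2990e-7
f(p, K) = 2 - 12*K
(-866012 + G)*(2016587 - 1959392) + f(E, -661) = (-866012 + 1/2326116)*(2016587 - 1959392) + (2 - 12*(-661)) = -2014444369391/2326116*57195 + (2 + 7932) = -1238883287175465/25012 + 7934 = -1238883088730257/25012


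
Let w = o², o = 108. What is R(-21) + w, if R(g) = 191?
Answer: 11855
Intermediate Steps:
w = 11664 (w = 108² = 11664)
R(-21) + w = 191 + 11664 = 11855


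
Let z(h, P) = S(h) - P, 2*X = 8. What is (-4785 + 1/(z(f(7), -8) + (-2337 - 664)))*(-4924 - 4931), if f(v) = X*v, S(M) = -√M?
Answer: 140808678475230/2986007 - 6570*√7/2986007 ≈ 4.7156e+7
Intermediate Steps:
X = 4 (X = (½)*8 = 4)
f(v) = 4*v
z(h, P) = -P - √h (z(h, P) = -√h - P = -P - √h)
(-4785 + 1/(z(f(7), -8) + (-2337 - 664)))*(-4924 - 4931) = (-4785 + 1/((-1*(-8) - √(4*7)) + (-2337 - 664)))*(-4924 - 4931) = (-4785 + 1/((8 - √28) - 3001))*(-9855) = (-4785 + 1/((8 - 2*√7) - 3001))*(-9855) = (-4785 + 1/(-2993 - 2*√7))*(-9855) = 47156175 - 9855/(-2993 - 2*√7)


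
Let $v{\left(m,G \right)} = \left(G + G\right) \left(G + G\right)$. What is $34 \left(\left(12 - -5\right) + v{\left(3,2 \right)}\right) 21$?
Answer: $23562$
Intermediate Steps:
$v{\left(m,G \right)} = 4 G^{2}$ ($v{\left(m,G \right)} = 2 G 2 G = 4 G^{2}$)
$34 \left(\left(12 - -5\right) + v{\left(3,2 \right)}\right) 21 = 34 \left(\left(12 - -5\right) + 4 \cdot 2^{2}\right) 21 = 34 \left(\left(12 + 5\right) + 4 \cdot 4\right) 21 = 34 \left(17 + 16\right) 21 = 34 \cdot 33 \cdot 21 = 1122 \cdot 21 = 23562$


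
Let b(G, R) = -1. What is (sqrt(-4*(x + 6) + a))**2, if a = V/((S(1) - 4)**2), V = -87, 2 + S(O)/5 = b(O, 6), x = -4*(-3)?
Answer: -26079/361 ≈ -72.241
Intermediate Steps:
x = 12
S(O) = -15 (S(O) = -10 + 5*(-1) = -10 - 5 = -15)
a = -87/361 (a = -87/(-15 - 4)**2 = -87/((-19)**2) = -87/361 ≈ -0.24100)
(sqrt(-4*(x + 6) + a))**2 = (sqrt(-4*(12 + 6) - 87/361))**2 = (sqrt(-4*18 - 87/361))**2 = (sqrt(-72 - 87/361))**2 = (sqrt(-26079/361))**2 = (I*sqrt(26079)/19)**2 = -26079/361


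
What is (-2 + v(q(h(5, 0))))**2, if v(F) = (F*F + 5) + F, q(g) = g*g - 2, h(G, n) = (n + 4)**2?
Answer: 4195541529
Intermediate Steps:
h(G, n) = (4 + n)**2
q(g) = -2 + g**2 (q(g) = g**2 - 2 = -2 + g**2)
v(F) = 5 + F + F**2 (v(F) = (F**2 + 5) + F = (5 + F**2) + F = 5 + F + F**2)
(-2 + v(q(h(5, 0))))**2 = (-2 + (5 + (-2 + ((4 + 0)**2)**2) + (-2 + ((4 + 0)**2)**2)**2))**2 = (-2 + (5 + (-2 + (4**2)**2) + (-2 + (4**2)**2)**2))**2 = (-2 + (5 + (-2 + 16**2) + (-2 + 16**2)**2))**2 = (-2 + (5 + (-2 + 256) + (-2 + 256)**2))**2 = (-2 + (5 + 254 + 254**2))**2 = (-2 + (5 + 254 + 64516))**2 = (-2 + 64775)**2 = 64773**2 = 4195541529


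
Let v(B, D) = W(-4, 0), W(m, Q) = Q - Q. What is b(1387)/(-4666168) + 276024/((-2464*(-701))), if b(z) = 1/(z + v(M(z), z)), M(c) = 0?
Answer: 7975091205755/49905399348376 ≈ 0.15980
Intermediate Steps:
W(m, Q) = 0
v(B, D) = 0
b(z) = 1/z (b(z) = 1/(z + 0) = 1/z)
b(1387)/(-4666168) + 276024/((-2464*(-701))) = 1/(1387*(-4666168)) + 276024/((-2464*(-701))) = (1/1387)*(-1/4666168) + 276024/1727264 = -1/6471975016 + 276024*(1/1727264) = -1/6471975016 + 4929/30844 = 7975091205755/49905399348376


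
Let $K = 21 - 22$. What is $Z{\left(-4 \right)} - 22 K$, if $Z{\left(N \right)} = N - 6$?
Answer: $12$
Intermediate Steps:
$Z{\left(N \right)} = -6 + N$ ($Z{\left(N \right)} = N - 6 = -6 + N$)
$K = -1$ ($K = 21 - 22 = -1$)
$Z{\left(-4 \right)} - 22 K = \left(-6 - 4\right) - -22 = -10 + 22 = 12$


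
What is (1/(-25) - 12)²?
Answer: 90601/625 ≈ 144.96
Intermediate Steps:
(1/(-25) - 12)² = (-1/25 - 12)² = (-301/25)² = 90601/625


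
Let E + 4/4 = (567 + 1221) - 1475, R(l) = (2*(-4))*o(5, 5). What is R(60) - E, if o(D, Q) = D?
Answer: -352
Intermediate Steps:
R(l) = -40 (R(l) = (2*(-4))*5 = -8*5 = -40)
E = 312 (E = -1 + ((567 + 1221) - 1475) = -1 + (1788 - 1475) = -1 + 313 = 312)
R(60) - E = -40 - 1*312 = -40 - 312 = -352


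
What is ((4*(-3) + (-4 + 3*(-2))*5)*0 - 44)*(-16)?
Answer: 704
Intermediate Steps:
((4*(-3) + (-4 + 3*(-2))*5)*0 - 44)*(-16) = ((-12 + (-4 - 6)*5)*0 - 44)*(-16) = ((-12 - 10*5)*0 - 44)*(-16) = ((-12 - 50)*0 - 44)*(-16) = (-62*0 - 44)*(-16) = (0 - 44)*(-16) = -44*(-16) = 704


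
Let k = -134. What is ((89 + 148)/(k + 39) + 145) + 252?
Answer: 37478/95 ≈ 394.51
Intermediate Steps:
((89 + 148)/(k + 39) + 145) + 252 = ((89 + 148)/(-134 + 39) + 145) + 252 = (237/(-95) + 145) + 252 = (237*(-1/95) + 145) + 252 = (-237/95 + 145) + 252 = 13538/95 + 252 = 37478/95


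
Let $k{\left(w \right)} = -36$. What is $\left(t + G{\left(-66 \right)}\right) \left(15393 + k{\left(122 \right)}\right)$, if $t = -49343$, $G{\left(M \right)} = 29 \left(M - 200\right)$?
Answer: $-876224349$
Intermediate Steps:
$G{\left(M \right)} = -5800 + 29 M$ ($G{\left(M \right)} = 29 \left(-200 + M\right) = -5800 + 29 M$)
$\left(t + G{\left(-66 \right)}\right) \left(15393 + k{\left(122 \right)}\right) = \left(-49343 + \left(-5800 + 29 \left(-66\right)\right)\right) \left(15393 - 36\right) = \left(-49343 - 7714\right) 15357 = \left(-57057\right) 15357 = -876224349$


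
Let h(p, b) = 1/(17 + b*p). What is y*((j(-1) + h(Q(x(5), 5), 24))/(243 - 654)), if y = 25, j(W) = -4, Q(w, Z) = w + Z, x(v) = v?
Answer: 25675/105627 ≈ 0.24307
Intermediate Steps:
Q(w, Z) = Z + w
y*((j(-1) + h(Q(x(5), 5), 24))/(243 - 654)) = 25*((-4 + 1/(17 + 24*(5 + 5)))/(243 - 654)) = 25*((-4 + 1/(17 + 24*10))/(-411)) = 25*((-4 + 1/(17 + 240))*(-1/411)) = 25*((-4 + 1/257)*(-1/411)) = 25*(-1027/257*(-1/411)) = 25*(1027/105627) = 25675/105627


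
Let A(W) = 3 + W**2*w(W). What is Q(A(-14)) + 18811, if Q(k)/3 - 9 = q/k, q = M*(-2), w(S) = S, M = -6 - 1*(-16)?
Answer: 51635018/2741 ≈ 18838.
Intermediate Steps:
M = 10 (M = -6 + 16 = 10)
A(W) = 3 + W**3 (A(W) = 3 + W**2*W = 3 + W**3)
q = -20 (q = 10*(-2) = -20)
Q(k) = 27 - 60/k (Q(k) = 27 + 3*(-20/k) = 27 - 60/k)
Q(A(-14)) + 18811 = (27 - 60/(3 + (-14)**3)) + 18811 = (27 - 60/(3 - 2744)) + 18811 = (27 - 60/(-2741)) + 18811 = (27 - 60*(-1/2741)) + 18811 = (27 + 60/2741) + 18811 = 74067/2741 + 18811 = 51635018/2741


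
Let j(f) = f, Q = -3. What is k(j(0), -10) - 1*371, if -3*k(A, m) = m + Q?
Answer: -1100/3 ≈ -366.67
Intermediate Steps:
k(A, m) = 1 - m/3 (k(A, m) = -(m - 3)/3 = -(-3 + m)/3 = 1 - m/3)
k(j(0), -10) - 1*371 = (1 - ⅓*(-10)) - 1*371 = (1 + 10/3) - 371 = 13/3 - 371 = -1100/3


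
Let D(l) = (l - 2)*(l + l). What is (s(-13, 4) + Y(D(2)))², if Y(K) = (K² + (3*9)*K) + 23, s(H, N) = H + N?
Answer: 196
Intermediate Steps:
D(l) = 2*l*(-2 + l) (D(l) = (-2 + l)*(2*l) = 2*l*(-2 + l))
Y(K) = 23 + K² + 27*K (Y(K) = (K² + 27*K) + 23 = 23 + K² + 27*K)
(s(-13, 4) + Y(D(2)))² = ((-13 + 4) + (23 + (2*2*(-2 + 2))² + 27*(2*2*(-2 + 2))))² = (-9 + (23 + (2*2*0)² + 27*(2*2*0)))² = (-9 + (23 + 0² + 27*0))² = (-9 + (23 + 0 + 0))² = (-9 + 23)² = 14² = 196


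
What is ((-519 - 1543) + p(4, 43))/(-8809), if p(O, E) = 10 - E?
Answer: 2095/8809 ≈ 0.23782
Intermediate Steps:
((-519 - 1543) + p(4, 43))/(-8809) = ((-519 - 1543) + (10 - 1*43))/(-8809) = (-2062 + (10 - 43))*(-1/8809) = (-2062 - 33)*(-1/8809) = -2095*(-1/8809) = 2095/8809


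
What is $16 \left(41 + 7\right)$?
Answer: $768$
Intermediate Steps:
$16 \left(41 + 7\right) = 16 \cdot 48 = 768$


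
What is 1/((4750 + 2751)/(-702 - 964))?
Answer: -1666/7501 ≈ -0.22210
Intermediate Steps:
1/((4750 + 2751)/(-702 - 964)) = 1/(7501/(-1666)) = 1/(7501*(-1/1666)) = 1/(-7501/1666) = -1666/7501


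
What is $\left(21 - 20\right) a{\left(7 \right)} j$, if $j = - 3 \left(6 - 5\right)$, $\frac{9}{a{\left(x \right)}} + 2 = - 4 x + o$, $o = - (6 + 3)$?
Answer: $\frac{9}{13} \approx 0.69231$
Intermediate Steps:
$o = -9$ ($o = \left(-1\right) 9 = -9$)
$a{\left(x \right)} = \frac{9}{-11 - 4 x}$ ($a{\left(x \right)} = \frac{9}{-2 - \left(9 + 4 x\right)} = \frac{9}{-11 - 4 x}$)
$j = -3$ ($j = \left(-3\right) 1 = -3$)
$\left(21 - 20\right) a{\left(7 \right)} j = \left(21 - 20\right) \left(- \frac{9}{11 + 4 \cdot 7}\right) \left(-3\right) = 1 \left(- \frac{9}{11 + 28}\right) \left(-3\right) = 1 \left(- \frac{9}{39}\right) \left(-3\right) = 1 \left(\left(-9\right) \frac{1}{39}\right) \left(-3\right) = 1 \left(- \frac{3}{13}\right) \left(-3\right) = \left(- \frac{3}{13}\right) \left(-3\right) = \frac{9}{13}$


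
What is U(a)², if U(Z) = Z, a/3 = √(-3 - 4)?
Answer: -63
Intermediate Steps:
a = 3*I*√7 (a = 3*√(-3 - 4) = 3*√(-7) = 3*(I*√7) = 3*I*√7 ≈ 7.9373*I)
U(a)² = (3*I*√7)² = -63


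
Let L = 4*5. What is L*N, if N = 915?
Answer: 18300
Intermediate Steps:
L = 20
L*N = 20*915 = 18300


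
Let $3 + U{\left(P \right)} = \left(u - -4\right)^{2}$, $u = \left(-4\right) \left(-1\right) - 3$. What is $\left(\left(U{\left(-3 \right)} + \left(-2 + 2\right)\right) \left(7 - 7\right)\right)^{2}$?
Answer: $0$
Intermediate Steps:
$u = 1$ ($u = 4 - 3 = 1$)
$U{\left(P \right)} = 22$ ($U{\left(P \right)} = -3 + \left(1 - -4\right)^{2} = -3 + \left(1 + 4\right)^{2} = -3 + 5^{2} = -3 + 25 = 22$)
$\left(\left(U{\left(-3 \right)} + \left(-2 + 2\right)\right) \left(7 - 7\right)\right)^{2} = \left(\left(22 + \left(-2 + 2\right)\right) \left(7 - 7\right)\right)^{2} = \left(\left(22 + 0\right) 0\right)^{2} = \left(22 \cdot 0\right)^{2} = 0^{2} = 0$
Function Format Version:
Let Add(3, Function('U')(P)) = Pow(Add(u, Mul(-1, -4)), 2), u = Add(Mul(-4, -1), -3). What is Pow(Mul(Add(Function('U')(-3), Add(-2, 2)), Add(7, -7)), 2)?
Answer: 0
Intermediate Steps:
u = 1 (u = Add(4, -3) = 1)
Function('U')(P) = 22 (Function('U')(P) = Add(-3, Pow(Add(1, Mul(-1, -4)), 2)) = Add(-3, Pow(Add(1, 4), 2)) = Add(-3, Pow(5, 2)) = Add(-3, 25) = 22)
Pow(Mul(Add(Function('U')(-3), Add(-2, 2)), Add(7, -7)), 2) = Pow(Mul(Add(22, Add(-2, 2)), Add(7, -7)), 2) = Pow(Mul(Add(22, 0), 0), 2) = Pow(Mul(22, 0), 2) = Pow(0, 2) = 0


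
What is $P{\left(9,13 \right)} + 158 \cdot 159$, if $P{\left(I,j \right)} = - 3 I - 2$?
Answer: $25093$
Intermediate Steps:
$P{\left(I,j \right)} = -2 - 3 I$
$P{\left(9,13 \right)} + 158 \cdot 159 = \left(-2 - 27\right) + 158 \cdot 159 = \left(-2 - 27\right) + 25122 = -29 + 25122 = 25093$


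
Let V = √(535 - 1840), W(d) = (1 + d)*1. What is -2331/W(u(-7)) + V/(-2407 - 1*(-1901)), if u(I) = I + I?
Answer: 2331/13 - 3*I*√145/506 ≈ 179.31 - 0.071393*I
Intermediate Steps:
u(I) = 2*I
W(d) = 1 + d
V = 3*I*√145 (V = √(-1305) = 3*I*√145 ≈ 36.125*I)
-2331/W(u(-7)) + V/(-2407 - 1*(-1901)) = -2331/(1 + 2*(-7)) + (3*I*√145)/(-2407 - 1*(-1901)) = -2331/(1 - 14) + (3*I*√145)/(-2407 + 1901) = -2331/(-13) + (3*I*√145)/(-506) = -2331*(-1/13) + (3*I*√145)*(-1/506) = 2331/13 - 3*I*√145/506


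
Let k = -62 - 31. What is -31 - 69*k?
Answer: 6386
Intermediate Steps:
k = -93
-31 - 69*k = -31 - 69*(-93) = -31 + 6417 = 6386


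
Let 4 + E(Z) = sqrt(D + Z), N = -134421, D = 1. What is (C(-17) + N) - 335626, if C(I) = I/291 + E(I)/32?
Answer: -1094269843/2328 + I/8 ≈ -4.7005e+5 + 0.125*I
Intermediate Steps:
E(Z) = -4 + sqrt(1 + Z)
C(I) = -1/8 + sqrt(1 + I)/32 + I/291 (C(I) = I/291 + (-4 + sqrt(1 + I))/32 = I*(1/291) + (-4 + sqrt(1 + I))*(1/32) = I/291 + (-1/8 + sqrt(1 + I)/32) = -1/8 + sqrt(1 + I)/32 + I/291)
(C(-17) + N) - 335626 = ((-1/8 + sqrt(1 - 17)/32 + (1/291)*(-17)) - 134421) - 335626 = ((-1/8 + sqrt(-16)/32 - 17/291) - 134421) - 335626 = ((-1/8 + (4*I)/32 - 17/291) - 134421) - 335626 = ((-1/8 + I/8 - 17/291) - 134421) - 335626 = ((-427/2328 + I/8) - 134421) - 335626 = (-312932515/2328 + I/8) - 335626 = -1094269843/2328 + I/8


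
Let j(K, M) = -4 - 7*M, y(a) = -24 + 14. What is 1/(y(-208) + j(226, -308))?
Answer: 1/2142 ≈ 0.00046685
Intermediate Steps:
y(a) = -10
1/(y(-208) + j(226, -308)) = 1/(-10 + (-4 - 7*(-308))) = 1/(-10 + (-4 + 2156)) = 1/(-10 + 2152) = 1/2142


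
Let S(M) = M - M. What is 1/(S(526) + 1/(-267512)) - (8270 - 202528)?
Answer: -73254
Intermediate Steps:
S(M) = 0
1/(S(526) + 1/(-267512)) - (8270 - 202528) = 1/(0 + 1/(-267512)) - (8270 - 202528) = 1/(0 - 1/267512) - 1*(-194258) = 1/(-1/267512) + 194258 = -267512 + 194258 = -73254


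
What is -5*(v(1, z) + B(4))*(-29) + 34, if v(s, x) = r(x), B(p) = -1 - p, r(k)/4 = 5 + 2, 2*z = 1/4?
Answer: 3369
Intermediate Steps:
z = ⅛ (z = (1/4)/2 = (1*(¼))/2 = (½)*(¼) = ⅛ ≈ 0.12500)
r(k) = 28 (r(k) = 4*(5 + 2) = 4*7 = 28)
v(s, x) = 28
-5*(v(1, z) + B(4))*(-29) + 34 = -5*(28 + (-1 - 1*4))*(-29) + 34 = -5*(28 + (-1 - 4))*(-29) + 34 = -5*(28 - 5)*(-29) + 34 = -5*23*(-29) + 34 = -115*(-29) + 34 = 3335 + 34 = 3369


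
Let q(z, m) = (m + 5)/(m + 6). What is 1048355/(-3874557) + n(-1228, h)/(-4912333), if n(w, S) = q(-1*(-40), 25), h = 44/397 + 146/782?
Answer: -159646050965375/590026540555911 ≈ -0.27057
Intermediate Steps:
q(z, m) = (5 + m)/(6 + m)
h = 46185/155227 (h = 44*(1/397) + 146*(1/782) = 44/397 + 73/391 = 46185/155227 ≈ 0.29753)
n(w, S) = 30/31 (n(w, S) = (5 + 25)/(6 + 25) = 30/31)
1048355/(-3874557) + n(-1228, h)/(-4912333) = 1048355/(-3874557) + (30/31)/(-4912333) = 1048355*(-1/3874557) + (30/31)*(-1/4912333) = -1048355/3874557 - 30/152282323 = -159646050965375/590026540555911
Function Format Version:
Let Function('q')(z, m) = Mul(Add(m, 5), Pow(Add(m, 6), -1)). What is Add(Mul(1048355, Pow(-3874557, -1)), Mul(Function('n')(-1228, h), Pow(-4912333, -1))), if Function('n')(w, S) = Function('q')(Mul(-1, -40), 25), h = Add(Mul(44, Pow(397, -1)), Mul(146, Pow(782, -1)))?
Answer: Rational(-159646050965375, 590026540555911) ≈ -0.27057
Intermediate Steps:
Function('q')(z, m) = Mul(Pow(Add(6, m), -1), Add(5, m)) (Function('q')(z, m) = Mul(Add(5, m), Pow(Add(6, m), -1)) = Mul(Pow(Add(6, m), -1), Add(5, m)))
h = Rational(46185, 155227) (h = Add(Mul(44, Rational(1, 397)), Mul(146, Rational(1, 782))) = Add(Rational(44, 397), Rational(73, 391)) = Rational(46185, 155227) ≈ 0.29753)
Function('n')(w, S) = Rational(30, 31) (Function('n')(w, S) = Mul(Pow(Add(6, 25), -1), Add(5, 25)) = Mul(Pow(31, -1), 30) = Mul(Rational(1, 31), 30) = Rational(30, 31))
Add(Mul(1048355, Pow(-3874557, -1)), Mul(Function('n')(-1228, h), Pow(-4912333, -1))) = Add(Mul(1048355, Pow(-3874557, -1)), Mul(Rational(30, 31), Pow(-4912333, -1))) = Add(Mul(1048355, Rational(-1, 3874557)), Mul(Rational(30, 31), Rational(-1, 4912333))) = Add(Rational(-1048355, 3874557), Rational(-30, 152282323)) = Rational(-159646050965375, 590026540555911)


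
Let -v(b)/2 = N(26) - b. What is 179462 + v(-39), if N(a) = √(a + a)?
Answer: 179384 - 4*√13 ≈ 1.7937e+5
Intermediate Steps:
N(a) = √2*√a (N(a) = √(2*a) = √2*√a)
v(b) = -4*√13 + 2*b (v(b) = -2*(√2*√26 - b) = -2*(2*√13 - b) = -2*(-b + 2*√13) = -4*√13 + 2*b)
179462 + v(-39) = 179462 + (-4*√13 + 2*(-39)) = 179462 + (-4*√13 - 78) = 179462 + (-78 - 4*√13) = 179384 - 4*√13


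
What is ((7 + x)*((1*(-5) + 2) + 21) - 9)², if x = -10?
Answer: 3969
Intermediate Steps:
((7 + x)*((1*(-5) + 2) + 21) - 9)² = ((7 - 10)*((1*(-5) + 2) + 21) - 9)² = (-3*((-5 + 2) + 21) - 9)² = (-3*(-3 + 21) - 9)² = (-3*18 - 9)² = (-54 - 9)² = (-63)² = 3969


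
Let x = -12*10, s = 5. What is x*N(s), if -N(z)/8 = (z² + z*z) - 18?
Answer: 30720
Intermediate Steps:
N(z) = 144 - 16*z² (N(z) = -8*((z² + z*z) - 18) = -8*((z² + z²) - 18) = -8*(2*z² - 18) = -8*(-18 + 2*z²) = 144 - 16*z²)
x = -120
x*N(s) = -120*(144 - 16*5²) = -120*(144 - 16*25) = -120*(144 - 400) = -120*(-256) = 30720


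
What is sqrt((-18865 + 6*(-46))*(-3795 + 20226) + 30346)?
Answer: 5*I*sqrt(12579017) ≈ 17733.0*I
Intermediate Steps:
sqrt((-18865 + 6*(-46))*(-3795 + 20226) + 30346) = sqrt((-18865 - 276)*16431 + 30346) = sqrt(-19141*16431 + 30346) = sqrt(-314505771 + 30346) = sqrt(-314475425) = 5*I*sqrt(12579017)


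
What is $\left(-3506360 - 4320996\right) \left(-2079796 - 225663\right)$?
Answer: $18045648336404$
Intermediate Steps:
$\left(-3506360 - 4320996\right) \left(-2079796 - 225663\right) = - 7827356 \left(-2079796 + \left(-1124432 + 898769\right)\right) = - 7827356 \left(-2079796 - 225663\right) = \left(-7827356\right) \left(-2305459\right) = 18045648336404$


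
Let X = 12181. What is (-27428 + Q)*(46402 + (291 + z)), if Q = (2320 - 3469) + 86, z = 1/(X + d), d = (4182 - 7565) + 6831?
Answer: -20791731708918/15629 ≈ -1.3303e+9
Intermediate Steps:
d = 3448 (d = -3383 + 6831 = 3448)
z = 1/15629 (z = 1/(12181 + 3448) = 1/15629 ≈ 6.3984e-5)
Q = -1063 (Q = -1149 + 86 = -1063)
(-27428 + Q)*(46402 + (291 + z)) = (-27428 - 1063)*(46402 + (291 + 1/15629)) = -28491*(46402 + 4548040/15629) = -28491*729764898/15629 = -20791731708918/15629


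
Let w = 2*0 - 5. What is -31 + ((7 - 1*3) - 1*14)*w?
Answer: 19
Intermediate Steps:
w = -5 (w = 0 - 5 = -5)
-31 + ((7 - 1*3) - 1*14)*w = -31 + ((7 - 1*3) - 1*14)*(-5) = -31 + ((7 - 3) - 14)*(-5) = -31 + (4 - 14)*(-5) = -31 - 10*(-5) = -31 + 50 = 19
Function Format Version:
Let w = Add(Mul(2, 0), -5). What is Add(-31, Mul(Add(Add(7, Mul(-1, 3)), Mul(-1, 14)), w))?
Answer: 19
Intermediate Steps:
w = -5 (w = Add(0, -5) = -5)
Add(-31, Mul(Add(Add(7, Mul(-1, 3)), Mul(-1, 14)), w)) = Add(-31, Mul(Add(Add(7, Mul(-1, 3)), Mul(-1, 14)), -5)) = Add(-31, Mul(Add(Add(7, -3), -14), -5)) = Add(-31, Mul(Add(4, -14), -5)) = Add(-31, Mul(-10, -5)) = Add(-31, 50) = 19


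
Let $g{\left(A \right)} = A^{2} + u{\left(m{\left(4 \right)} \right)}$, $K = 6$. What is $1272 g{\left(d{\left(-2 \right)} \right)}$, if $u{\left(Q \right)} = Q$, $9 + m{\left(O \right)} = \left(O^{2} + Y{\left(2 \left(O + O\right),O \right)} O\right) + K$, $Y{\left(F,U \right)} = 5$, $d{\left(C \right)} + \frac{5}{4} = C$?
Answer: $\frac{110823}{2} \approx 55412.0$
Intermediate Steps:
$d{\left(C \right)} = - \frac{5}{4} + C$
$m{\left(O \right)} = -3 + O^{2} + 5 O$ ($m{\left(O \right)} = -9 + \left(\left(O^{2} + 5 O\right) + 6\right) = -9 + \left(6 + O^{2} + 5 O\right) = -3 + O^{2} + 5 O$)
$g{\left(A \right)} = 33 + A^{2}$ ($g{\left(A \right)} = A^{2} + \left(-3 + 4^{2} + 5 \cdot 4\right) = A^{2} + \left(-3 + 16 + 20\right) = A^{2} + 33 = 33 + A^{2}$)
$1272 g{\left(d{\left(-2 \right)} \right)} = 1272 \left(33 + \left(- \frac{5}{4} - 2\right)^{2}\right) = 1272 \left(33 + \left(- \frac{13}{4}\right)^{2}\right) = 1272 \left(33 + \frac{169}{16}\right) = 1272 \cdot \frac{697}{16} = \frac{110823}{2}$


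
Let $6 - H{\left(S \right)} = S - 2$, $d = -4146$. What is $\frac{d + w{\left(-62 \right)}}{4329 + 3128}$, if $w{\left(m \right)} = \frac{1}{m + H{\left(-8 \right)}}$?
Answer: $- \frac{190717}{343022} \approx -0.55599$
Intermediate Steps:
$H{\left(S \right)} = 8 - S$ ($H{\left(S \right)} = 6 - \left(S - 2\right) = 6 - \left(-2 + S\right) = 8 - S$)
$w{\left(m \right)} = \frac{1}{16 + m}$ ($w{\left(m \right)} = \frac{1}{m + \left(8 - -8\right)} = \frac{1}{m + \left(8 + 8\right)} = \frac{1}{m + 16} = \frac{1}{16 + m}$)
$\frac{d + w{\left(-62 \right)}}{4329 + 3128} = \frac{-4146 + \frac{1}{16 - 62}}{4329 + 3128} = \frac{-4146 + \frac{1}{-46}}{7457} = \left(-4146 - \frac{1}{46}\right) \frac{1}{7457} = \left(- \frac{190717}{46}\right) \frac{1}{7457} = - \frac{190717}{343022}$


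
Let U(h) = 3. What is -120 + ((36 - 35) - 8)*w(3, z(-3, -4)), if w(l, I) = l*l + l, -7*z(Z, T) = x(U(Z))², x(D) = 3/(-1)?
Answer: -204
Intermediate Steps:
x(D) = -3 (x(D) = 3*(-1) = -3)
z(Z, T) = -9/7 (z(Z, T) = -⅐*(-3)² = -⅐*9 = -9/7)
w(l, I) = l + l² (w(l, I) = l² + l = l + l²)
-120 + ((36 - 35) - 8)*w(3, z(-3, -4)) = -120 + ((36 - 35) - 8)*(3*(1 + 3)) = -120 + (1 - 8)*(3*4) = -120 - 7*12 = -120 - 84 = -204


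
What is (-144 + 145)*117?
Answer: 117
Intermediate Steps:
(-144 + 145)*117 = 1*117 = 117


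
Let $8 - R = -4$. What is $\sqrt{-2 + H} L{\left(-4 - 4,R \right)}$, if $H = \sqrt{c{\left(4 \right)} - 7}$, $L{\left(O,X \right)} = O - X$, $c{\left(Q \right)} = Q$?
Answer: $- 20 \sqrt{-2 + i \sqrt{3}} \approx -11.364 - 30.482 i$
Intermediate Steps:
$R = 12$ ($R = 8 - -4 = 8 + 4 = 12$)
$H = i \sqrt{3}$ ($H = \sqrt{4 - 7} = \sqrt{-3} = i \sqrt{3} \approx 1.732 i$)
$\sqrt{-2 + H} L{\left(-4 - 4,R \right)} = \sqrt{-2 + i \sqrt{3}} \left(\left(-4 - 4\right) - 12\right) = \sqrt{-2 + i \sqrt{3}} \left(-8 - 12\right) = \sqrt{-2 + i \sqrt{3}} \left(-20\right) = - 20 \sqrt{-2 + i \sqrt{3}}$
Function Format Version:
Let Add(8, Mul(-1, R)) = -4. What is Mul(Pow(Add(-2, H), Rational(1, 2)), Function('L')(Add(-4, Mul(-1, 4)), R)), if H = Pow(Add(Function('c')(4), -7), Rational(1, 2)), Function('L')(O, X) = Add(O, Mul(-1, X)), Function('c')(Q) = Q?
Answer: Mul(-20, Pow(Add(-2, Mul(I, Pow(3, Rational(1, 2)))), Rational(1, 2))) ≈ Add(-11.364, Mul(-30.482, I))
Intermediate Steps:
R = 12 (R = Add(8, Mul(-1, -4)) = Add(8, 4) = 12)
H = Mul(I, Pow(3, Rational(1, 2))) (H = Pow(Add(4, -7), Rational(1, 2)) = Pow(-3, Rational(1, 2)) = Mul(I, Pow(3, Rational(1, 2))) ≈ Mul(1.7320, I))
Mul(Pow(Add(-2, H), Rational(1, 2)), Function('L')(Add(-4, Mul(-1, 4)), R)) = Mul(Pow(Add(-2, Mul(I, Pow(3, Rational(1, 2)))), Rational(1, 2)), Add(Add(-4, Mul(-1, 4)), Mul(-1, 12))) = Mul(Pow(Add(-2, Mul(I, Pow(3, Rational(1, 2)))), Rational(1, 2)), Add(Add(-4, -4), -12)) = Mul(Pow(Add(-2, Mul(I, Pow(3, Rational(1, 2)))), Rational(1, 2)), Add(-8, -12)) = Mul(Pow(Add(-2, Mul(I, Pow(3, Rational(1, 2)))), Rational(1, 2)), -20) = Mul(-20, Pow(Add(-2, Mul(I, Pow(3, Rational(1, 2)))), Rational(1, 2)))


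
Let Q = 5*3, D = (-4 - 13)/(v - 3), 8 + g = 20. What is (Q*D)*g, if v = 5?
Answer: -1530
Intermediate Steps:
g = 12 (g = -8 + 20 = 12)
D = -17/2 (D = (-4 - 13)/(5 - 3) = -17/2 ≈ -8.5000)
Q = 15
(Q*D)*g = (15*(-17/2))*12 = -255/2*12 = -1530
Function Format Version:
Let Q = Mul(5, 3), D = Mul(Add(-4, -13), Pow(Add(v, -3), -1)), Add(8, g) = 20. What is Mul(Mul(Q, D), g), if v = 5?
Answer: -1530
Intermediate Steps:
g = 12 (g = Add(-8, 20) = 12)
D = Rational(-17, 2) (D = Mul(Add(-4, -13), Pow(Add(5, -3), -1)) = Mul(-17, Pow(2, -1)) = Mul(-17, Rational(1, 2)) = Rational(-17, 2) ≈ -8.5000)
Q = 15
Mul(Mul(Q, D), g) = Mul(Mul(15, Rational(-17, 2)), 12) = Mul(Rational(-255, 2), 12) = -1530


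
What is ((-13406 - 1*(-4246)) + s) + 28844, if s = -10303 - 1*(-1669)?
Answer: 11050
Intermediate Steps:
s = -8634 (s = -10303 + 1669 = -8634)
((-13406 - 1*(-4246)) + s) + 28844 = ((-13406 - 1*(-4246)) - 8634) + 28844 = ((-13406 + 4246) - 8634) + 28844 = (-9160 - 8634) + 28844 = -17794 + 28844 = 11050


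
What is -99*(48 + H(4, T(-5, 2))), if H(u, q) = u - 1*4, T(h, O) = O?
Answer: -4752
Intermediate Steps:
H(u, q) = -4 + u (H(u, q) = u - 4 = -4 + u)
-99*(48 + H(4, T(-5, 2))) = -99*(48 + (-4 + 4)) = -99*(48 + 0) = -99*48 = -4752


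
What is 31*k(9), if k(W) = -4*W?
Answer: -1116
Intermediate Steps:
31*k(9) = 31*(-4*9) = 31*(-36) = -1116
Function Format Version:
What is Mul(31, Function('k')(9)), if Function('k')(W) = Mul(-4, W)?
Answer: -1116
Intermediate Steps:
Mul(31, Function('k')(9)) = Mul(31, Mul(-4, 9)) = Mul(31, -36) = -1116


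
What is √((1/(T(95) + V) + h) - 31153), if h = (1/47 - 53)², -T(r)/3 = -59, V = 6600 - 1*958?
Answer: I*√4008043655594/11891 ≈ 168.36*I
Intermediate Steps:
V = 5642 (V = 6600 - 958 = 5642)
T(r) = 177 (T(r) = -3*(-59) = 177)
h = 6200100/2209 (h = (1/47 - 53)² = (-2490/47)² = 6200100/2209 ≈ 2806.7)
√((1/(T(95) + V) + h) - 31153) = √((1/(177 + 5642) + 6200100/2209) - 31153) = √((1/5819 + 6200100/2209) - 31153) = √(36078384109/12854171 - 31153) = √(-364367605054/12854171) = I*√4008043655594/11891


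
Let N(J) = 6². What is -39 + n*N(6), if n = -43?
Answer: -1587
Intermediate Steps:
N(J) = 36
-39 + n*N(6) = -39 - 43*36 = -39 - 1548 = -1587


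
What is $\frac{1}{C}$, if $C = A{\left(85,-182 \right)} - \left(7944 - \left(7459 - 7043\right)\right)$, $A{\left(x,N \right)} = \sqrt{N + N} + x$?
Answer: $- \frac{7443}{55398613} - \frac{2 i \sqrt{91}}{55398613} \approx -0.00013435 - 3.4439 \cdot 10^{-7} i$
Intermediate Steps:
$A{\left(x,N \right)} = x + \sqrt{2} \sqrt{N}$ ($A{\left(x,N \right)} = \sqrt{2 N} + x = \sqrt{2} \sqrt{N} + x = x + \sqrt{2} \sqrt{N}$)
$C = -7443 + 2 i \sqrt{91}$ ($C = \left(85 + \sqrt{2} \sqrt{-182}\right) - \left(7944 - \left(7459 - 7043\right)\right) = \left(85 + \sqrt{2} i \sqrt{182}\right) - \left(7944 - \left(7459 - 7043\right)\right) = \left(85 + 2 i \sqrt{91}\right) - \left(7944 - 416\right) = \left(85 + 2 i \sqrt{91}\right) - 7528 = -7443 + 2 i \sqrt{91} \approx -7443.0 + 19.079 i$)
$\frac{1}{C} = \frac{1}{-7443 + 2 i \sqrt{91}}$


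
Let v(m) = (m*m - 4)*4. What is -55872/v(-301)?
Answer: -4656/30199 ≈ -0.15418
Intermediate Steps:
v(m) = -16 + 4*m² (v(m) = (m² - 4)*4 = (-4 + m²)*4 = -16 + 4*m²)
-55872/v(-301) = -55872/(-16 + 4*(-301)²) = -55872/(-16 + 4*90601) = -55872/(-16 + 362404) = -55872/362388 = -55872*1/362388 = -4656/30199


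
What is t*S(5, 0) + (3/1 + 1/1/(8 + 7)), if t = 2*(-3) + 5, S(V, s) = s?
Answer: 18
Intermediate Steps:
t = -1 (t = -6 + 5 = -1)
t*S(5, 0) + (3/1 + 1/1/(8 + 7)) = -1*0 + (3/1 + 1/1/(8 + 7)) = 0 + (3*1 + 1/1/15) = 0 + (3 + 1/(1/15)) = 0 + (3 + 1*15) = 0 + (3 + 15) = 0 + 18 = 18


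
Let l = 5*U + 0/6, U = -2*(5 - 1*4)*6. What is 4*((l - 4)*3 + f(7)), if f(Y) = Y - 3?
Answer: -752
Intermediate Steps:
U = -12 (U = -2*(5 - 4)*6 = -2*1*6 = -2*6 = -12)
f(Y) = -3 + Y
l = -60 (l = 5*(-12) + 0/6 = -60 + 0*(⅙) = -60 + 0 = -60)
4*((l - 4)*3 + f(7)) = 4*((-60 - 4)*3 + (-3 + 7)) = 4*(-64*3 + 4) = 4*(-192 + 4) = 4*(-188) = -752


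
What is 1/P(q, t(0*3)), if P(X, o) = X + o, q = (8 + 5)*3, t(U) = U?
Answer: 1/39 ≈ 0.025641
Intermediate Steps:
q = 39 (q = 13*3 = 39)
1/P(q, t(0*3)) = 1/(39 + 0*3) = 1/(39 + 0) = 1/39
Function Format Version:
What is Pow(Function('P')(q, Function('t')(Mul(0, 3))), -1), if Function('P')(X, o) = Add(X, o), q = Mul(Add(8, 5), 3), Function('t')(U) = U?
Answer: Rational(1, 39) ≈ 0.025641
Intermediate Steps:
q = 39 (q = Mul(13, 3) = 39)
Pow(Function('P')(q, Function('t')(Mul(0, 3))), -1) = Pow(Add(39, Mul(0, 3)), -1) = Pow(Add(39, 0), -1) = Pow(39, -1) = Rational(1, 39)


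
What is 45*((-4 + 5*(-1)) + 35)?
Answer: 1170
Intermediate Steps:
45*((-4 + 5*(-1)) + 35) = 45*((-4 - 5) + 35) = 45*(-9 + 35) = 45*26 = 1170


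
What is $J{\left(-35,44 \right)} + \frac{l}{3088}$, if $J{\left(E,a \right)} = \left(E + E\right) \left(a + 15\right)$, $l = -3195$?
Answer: $- \frac{12756635}{3088} \approx -4131.0$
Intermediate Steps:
$J{\left(E,a \right)} = 2 E \left(15 + a\right)$
$J{\left(-35,44 \right)} + \frac{l}{3088} = 2 \left(-35\right) \left(15 + 44\right) - \frac{3195}{3088} = 2 \left(-35\right) 59 - \frac{3195}{3088} = -4130 - \frac{3195}{3088} = - \frac{12756635}{3088}$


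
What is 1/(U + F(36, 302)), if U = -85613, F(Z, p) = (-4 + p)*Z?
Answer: -1/74885 ≈ -1.3354e-5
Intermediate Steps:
F(Z, p) = Z*(-4 + p)
1/(U + F(36, 302)) = 1/(-85613 + 36*(-4 + 302)) = 1/(-85613 + 36*298) = 1/(-85613 + 10728) = 1/(-74885) = -1/74885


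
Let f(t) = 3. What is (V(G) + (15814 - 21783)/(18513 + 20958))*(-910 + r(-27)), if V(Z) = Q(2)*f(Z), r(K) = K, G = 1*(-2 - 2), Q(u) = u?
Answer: -216313009/39471 ≈ -5480.3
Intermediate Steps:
G = -4 (G = 1*(-4) = -4)
V(Z) = 6 (V(Z) = 2*3 = 6)
(V(G) + (15814 - 21783)/(18513 + 20958))*(-910 + r(-27)) = (6 + (15814 - 21783)/(18513 + 20958))*(-910 - 27) = (6 - 5969/39471)*(-937) = (230857/39471)*(-937) = -216313009/39471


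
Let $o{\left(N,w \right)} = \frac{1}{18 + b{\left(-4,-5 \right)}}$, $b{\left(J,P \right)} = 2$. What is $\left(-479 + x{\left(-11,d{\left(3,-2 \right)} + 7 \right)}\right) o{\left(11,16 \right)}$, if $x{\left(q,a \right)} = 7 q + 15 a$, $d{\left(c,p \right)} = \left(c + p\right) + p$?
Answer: $- \frac{233}{10} \approx -23.3$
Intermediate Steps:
$o{\left(N,w \right)} = \frac{1}{20}$ ($o{\left(N,w \right)} = \frac{1}{18 + 2} = \frac{1}{20}$)
$d{\left(c,p \right)} = c + 2 p$
$\left(-479 + x{\left(-11,d{\left(3,-2 \right)} + 7 \right)}\right) o{\left(11,16 \right)} = \left(-479 + \left(7 \left(-11\right) + 15 \left(\left(3 + 2 \left(-2\right)\right) + 7\right)\right)\right) \frac{1}{20} = \left(-479 - \left(77 - 15 \left(\left(3 - 4\right) + 7\right)\right)\right) \frac{1}{20} = \left(-479 - \left(77 - 15 \left(-1 + 7\right)\right)\right) \frac{1}{20} = \left(-479 + \left(-77 + 15 \cdot 6\right)\right) \frac{1}{20} = \left(-479 + \left(-77 + 90\right)\right) \frac{1}{20} = \left(-479 + 13\right) \frac{1}{20} = \left(-466\right) \frac{1}{20} = - \frac{233}{10}$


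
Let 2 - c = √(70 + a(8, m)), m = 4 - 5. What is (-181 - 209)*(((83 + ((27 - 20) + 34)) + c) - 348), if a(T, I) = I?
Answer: 86580 + 390*√69 ≈ 89820.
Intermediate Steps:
m = -1
c = 2 - √69 (c = 2 - √(70 - 1) = 2 - √69 ≈ -6.3066)
(-181 - 209)*(((83 + ((27 - 20) + 34)) + c) - 348) = (-181 - 209)*(((83 + ((27 - 20) + 34)) + (2 - √69)) - 348) = -390*(((83 + (7 + 34)) + (2 - √69)) - 348) = -390*(((83 + 41) + (2 - √69)) - 348) = -390*((124 + (2 - √69)) - 348) = -390*((126 - √69) - 348) = -390*(-222 - √69) = 86580 + 390*√69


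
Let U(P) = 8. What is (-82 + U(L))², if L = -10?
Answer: 5476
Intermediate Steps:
(-82 + U(L))² = (-82 + 8)² = (-74)² = 5476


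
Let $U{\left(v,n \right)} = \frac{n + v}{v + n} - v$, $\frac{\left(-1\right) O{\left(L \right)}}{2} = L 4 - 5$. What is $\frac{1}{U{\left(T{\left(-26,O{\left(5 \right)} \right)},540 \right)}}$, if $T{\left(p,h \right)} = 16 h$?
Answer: $\frac{1}{481} \approx 0.002079$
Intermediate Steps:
$O{\left(L \right)} = 10 - 8 L$ ($O{\left(L \right)} = - 2 \left(L 4 - 5\right) = - 2 \left(4 L - 5\right) = - 2 \left(-5 + 4 L\right) = 10 - 8 L$)
$U{\left(v,n \right)} = 1 - v$ ($U{\left(v,n \right)} = \frac{n + v}{n + v} - v = 1 - v$)
$\frac{1}{U{\left(T{\left(-26,O{\left(5 \right)} \right)},540 \right)}} = \frac{1}{1 - 16 \left(10 - 40\right)} = \frac{1}{1 - 16 \left(-30\right)} = \frac{1}{1 - -480} = \frac{1}{1 + 480} = \frac{1}{481}$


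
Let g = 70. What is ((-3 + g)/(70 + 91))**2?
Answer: 4489/25921 ≈ 0.17318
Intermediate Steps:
((-3 + g)/(70 + 91))**2 = ((-3 + 70)/(70 + 91))**2 = (67/161)**2 = 4489/25921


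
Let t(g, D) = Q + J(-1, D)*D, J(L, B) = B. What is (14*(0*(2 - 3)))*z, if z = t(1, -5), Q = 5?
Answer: 0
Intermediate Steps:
t(g, D) = 5 + D**2 (t(g, D) = 5 + D*D = 5 + D**2)
z = 30 (z = 5 + (-5)**2 = 5 + 25 = 30)
(14*(0*(2 - 3)))*z = (14*(0*(2 - 3)))*30 = (14*(0*(-1)))*30 = (14*0)*30 = 0*30 = 0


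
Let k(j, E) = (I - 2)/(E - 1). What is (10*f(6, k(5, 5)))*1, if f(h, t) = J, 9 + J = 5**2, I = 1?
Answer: 160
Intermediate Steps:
k(j, E) = -1/(-1 + E) (k(j, E) = (1 - 2)/(E - 1) = -1/(-1 + E))
J = 16 (J = -9 + 5**2 = -9 + 25 = 16)
f(h, t) = 16
(10*f(6, k(5, 5)))*1 = (10*16)*1 = 160*1 = 160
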